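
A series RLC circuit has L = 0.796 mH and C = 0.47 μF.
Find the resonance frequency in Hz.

Step 1 — Resonance condition Im(Z)=0 gives ω₀ = 1/√(LC).
Step 2 — ω₀ = 1/√(0.000796·4.7e-07) = 5.17e+04 rad/s.
Step 3 — f₀ = ω₀/(2π) = 8228 Hz.

f₀ = 8228 Hz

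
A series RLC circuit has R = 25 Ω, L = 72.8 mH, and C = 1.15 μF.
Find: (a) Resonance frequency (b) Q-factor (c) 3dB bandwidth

Step 1 — Resonance condition Im(Z)=0 gives ω₀ = 1/√(LC).
Step 2 — ω₀ = 1/√(0.0728·1.15e-06) = 3456 rad/s.
Step 3 — f₀ = ω₀/(2π) = 550.1 Hz.
Step 4 — Series Q: Q = ω₀L/R = 3456·0.0728/25 = 10.06.
Step 5 — 3dB bandwidth: Δω = ω₀/Q = 343.4 rad/s; BW = Δω/(2π) = 54.65 Hz.

(a) f₀ = 550.1 Hz  (b) Q = 10.06  (c) BW = 54.65 Hz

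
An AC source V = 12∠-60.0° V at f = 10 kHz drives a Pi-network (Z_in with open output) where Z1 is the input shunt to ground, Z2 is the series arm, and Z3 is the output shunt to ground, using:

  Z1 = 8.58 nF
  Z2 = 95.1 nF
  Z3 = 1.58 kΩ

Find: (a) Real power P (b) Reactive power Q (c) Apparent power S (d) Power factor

Step 1 — Angular frequency: ω = 2π·f = 2π·1e+04 = 6.283e+04 rad/s.
Step 2 — Component impedances:
  Z1: Z = 1/(jωC) = -j/(ω·C) = 0 - j1855 Ω
  Z2: Z = 1/(jωC) = -j/(ω·C) = 0 - j167.4 Ω
  Z3: Z = R = 1580 Ω
Step 3 — With open output, the series arm Z2 and the output shunt Z3 appear in series to ground: Z2 + Z3 = 1580 - j167.4 Ω.
Step 4 — Parallel with input shunt Z1: Z_in = Z1 || (Z2 + Z3) = 825.5 - j798.4 Ω = 1148∠-44.0° Ω.
Step 5 — Source phasor: V = 12∠-60.0° V = 6 - j10.39 V.
Step 6 — Current: I = V / Z = 0.01005 - j0.002872 A = 0.01045∠-16.0° A.
Step 7 — Complex power: S = V·I* = 0.09013 - j0.08718 VA.
Step 8 — Real power: P = Re(S) = 0.09013 W.
Step 9 — Reactive power: Q = Im(S) = -0.08718 VAR.
Step 10 — Apparent power: |S| = 0.1254 VA.
Step 11 — Power factor: PF = P/|S| = 0.7188 (leading).

(a) P = 0.09013 W  (b) Q = -0.08718 VAR  (c) S = 0.1254 VA  (d) PF = 0.7188 (leading)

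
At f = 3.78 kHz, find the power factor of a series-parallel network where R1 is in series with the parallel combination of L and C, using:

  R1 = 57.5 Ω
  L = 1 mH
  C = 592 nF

Step 1 — Angular frequency: ω = 2π·f = 2π·3780 = 2.375e+04 rad/s.
Step 2 — Component impedances:
  R1: Z = R = 57.5 Ω
  L: Z = jωL = j·2.375e+04·0.001 = 0 + j23.75 Ω
  C: Z = 1/(jωC) = -j/(ω·C) = 0 - j71.12 Ω
Step 3 — Parallel branch: L || C = 1/(1/L + 1/C) = 0 + j35.66 Ω.
Step 4 — Series with R1: Z_total = R1 + (L || C) = 57.5 + j35.66 Ω = 67.66∠31.8° Ω.
Step 5 — Power factor: PF = cos(φ) = Re(Z)/|Z| = 57.5/67.66 = 0.8498.
Step 6 — Type: Im(Z) = 35.66 ⇒ lagging (phase φ = 31.8°).

PF = 0.8498 (lagging, φ = 31.8°)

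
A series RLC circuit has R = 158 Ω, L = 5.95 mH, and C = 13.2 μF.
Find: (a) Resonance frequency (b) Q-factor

Step 1 — Resonance condition Im(Z)=0 gives ω₀ = 1/√(LC).
Step 2 — ω₀ = 1/√(0.00595·1.32e-05) = 3568 rad/s.
Step 3 — f₀ = ω₀/(2π) = 567.9 Hz.
Step 4 — Series Q: Q = ω₀L/R = 3568·0.00595/158 = 0.1344.

(a) f₀ = 567.9 Hz  (b) Q = 0.1344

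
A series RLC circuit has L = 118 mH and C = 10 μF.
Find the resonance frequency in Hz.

Step 1 — Resonance condition Im(Z)=0 gives ω₀ = 1/√(LC).
Step 2 — ω₀ = 1/√(0.118·1e-05) = 920.6 rad/s.
Step 3 — f₀ = ω₀/(2π) = 146.5 Hz.

f₀ = 146.5 Hz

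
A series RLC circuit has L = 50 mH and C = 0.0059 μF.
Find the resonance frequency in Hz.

Step 1 — Resonance condition Im(Z)=0 gives ω₀ = 1/√(LC).
Step 2 — ω₀ = 1/√(0.05·5.9e-09) = 5.822e+04 rad/s.
Step 3 — f₀ = ω₀/(2π) = 9266 Hz.

f₀ = 9266 Hz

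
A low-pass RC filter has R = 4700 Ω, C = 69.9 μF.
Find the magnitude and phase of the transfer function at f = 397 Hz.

Step 1 — Angular frequency: ω = 2π·397 = 2494 rad/s.
Step 2 — Transfer function: H(jω) = 1/(1 + jωRC).
Step 3 — Denominator: 1 + jωRC = 1 + j·2494·4700·6.99e-05 = 1 + j819.5.
Step 4 — H = 1.489e-06 - j0.00122.
Step 5 — Magnitude: |H| = 0.00122 (-58.3 dB); phase: φ = -89.9°.

|H| = 0.00122 (-58.3 dB), φ = -89.9°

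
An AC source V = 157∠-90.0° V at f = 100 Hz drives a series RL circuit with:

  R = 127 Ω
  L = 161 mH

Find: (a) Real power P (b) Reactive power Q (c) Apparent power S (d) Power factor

Step 1 — Angular frequency: ω = 2π·f = 2π·100 = 628.3 rad/s.
Step 2 — Component impedances:
  R: Z = R = 127 Ω
  L: Z = jωL = j·628.3·0.161 = 0 + j101.2 Ω
Step 3 — Series combination: Z_total = R + L = 127 + j101.2 Ω = 162.4∠38.5° Ω.
Step 4 — Source phasor: V = 157∠-90.0° V = 0 - j157 V.
Step 5 — Current: I = V / Z = -0.6025 - j0.7563 A = 0.967∠-128.5° A.
Step 6 — Complex power: S = V·I* = 118.7 + j94.59 VA.
Step 7 — Real power: P = Re(S) = 118.7 W.
Step 8 — Reactive power: Q = Im(S) = 94.59 VAR.
Step 9 — Apparent power: |S| = 151.8 VA.
Step 10 — Power factor: PF = P/|S| = 0.7822 (lagging).

(a) P = 118.7 W  (b) Q = 94.59 VAR  (c) S = 151.8 VA  (d) PF = 0.7822 (lagging)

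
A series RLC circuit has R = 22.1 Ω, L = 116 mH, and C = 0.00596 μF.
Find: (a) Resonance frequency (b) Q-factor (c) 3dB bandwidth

Step 1 — Resonance: ω₀ = 1/√(LC) = 1/√(0.116·5.96e-09) = 3.803e+04 rad/s.
Step 2 — f₀ = ω₀/(2π) = 6053 Hz.
Step 3 — Series Q: Q = ω₀L/R = 3.803e+04·0.116/22.1 = 199.6.
Step 4 — Bandwidth: Δω = ω₀/Q = 190.5 rad/s; BW = Δω/(2π) = 30.32 Hz.

(a) f₀ = 6053 Hz  (b) Q = 199.6  (c) BW = 30.32 Hz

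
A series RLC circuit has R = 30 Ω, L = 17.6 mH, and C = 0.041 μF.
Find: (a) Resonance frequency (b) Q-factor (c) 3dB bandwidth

Step 1 — Resonance condition Im(Z)=0 gives ω₀ = 1/√(LC).
Step 2 — ω₀ = 1/√(0.0176·4.1e-08) = 3.723e+04 rad/s.
Step 3 — f₀ = ω₀/(2π) = 5925 Hz.
Step 4 — Series Q: Q = ω₀L/R = 3.723e+04·0.0176/30 = 21.84.
Step 5 — 3dB bandwidth: Δω = ω₀/Q = 1705 rad/s; BW = Δω/(2π) = 271.3 Hz.

(a) f₀ = 5925 Hz  (b) Q = 21.84  (c) BW = 271.3 Hz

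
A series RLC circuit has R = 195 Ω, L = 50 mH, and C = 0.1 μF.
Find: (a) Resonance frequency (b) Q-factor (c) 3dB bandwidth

Step 1 — Resonance: ω₀ = 1/√(LC) = 1/√(0.05·1e-07) = 1.414e+04 rad/s.
Step 2 — f₀ = ω₀/(2π) = 2251 Hz.
Step 3 — Series Q: Q = ω₀L/R = 1.414e+04·0.05/195 = 3.626.
Step 4 — Bandwidth: Δω = ω₀/Q = 3900 rad/s; BW = Δω/(2π) = 620.7 Hz.

(a) f₀ = 2251 Hz  (b) Q = 3.626  (c) BW = 620.7 Hz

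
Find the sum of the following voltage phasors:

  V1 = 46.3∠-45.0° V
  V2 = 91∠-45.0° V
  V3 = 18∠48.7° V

Step 1 — Convert each phasor to rectangular form:
  V1 = 46.3·(cos(-45.0°) + j·sin(-45.0°)) = 32.74 - j32.74 V
  V2 = 91·(cos(-45.0°) + j·sin(-45.0°)) = 64.35 - j64.35 V
  V3 = 18·(cos(48.7°) + j·sin(48.7°)) = 11.88 + j13.52 V
Step 2 — Sum components: V_total = 109 - j83.56 V.
Step 3 — Convert to polar: |V_total| = 137.3 V, ∠V_total = -37.5°.

V_total = 137.3∠-37.5° V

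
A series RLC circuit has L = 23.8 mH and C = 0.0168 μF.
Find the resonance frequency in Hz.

Step 1 — Resonance condition Im(Z)=0 gives ω₀ = 1/√(LC).
Step 2 — ω₀ = 1/√(0.0238·1.68e-08) = 5.001e+04 rad/s.
Step 3 — f₀ = ω₀/(2π) = 7959 Hz.

f₀ = 7959 Hz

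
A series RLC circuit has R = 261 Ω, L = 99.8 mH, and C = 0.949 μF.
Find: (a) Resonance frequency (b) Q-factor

Step 1 — Resonance condition Im(Z)=0 gives ω₀ = 1/√(LC).
Step 2 — ω₀ = 1/√(0.0998·9.49e-07) = 3249 rad/s.
Step 3 — f₀ = ω₀/(2π) = 517.2 Hz.
Step 4 — Series Q: Q = ω₀L/R = 3249·0.0998/261 = 1.242.

(a) f₀ = 517.2 Hz  (b) Q = 1.242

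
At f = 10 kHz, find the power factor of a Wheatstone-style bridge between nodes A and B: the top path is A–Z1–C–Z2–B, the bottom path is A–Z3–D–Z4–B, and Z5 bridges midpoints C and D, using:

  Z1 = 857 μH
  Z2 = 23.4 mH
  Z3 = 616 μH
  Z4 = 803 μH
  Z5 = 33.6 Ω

Step 1 — Angular frequency: ω = 2π·f = 2π·1e+04 = 6.283e+04 rad/s.
Step 2 — Component impedances:
  Z1: Z = jωL = j·6.283e+04·0.000857 = 0 + j53.85 Ω
  Z2: Z = jωL = j·6.283e+04·0.0234 = 0 + j1470 Ω
  Z3: Z = jωL = j·6.283e+04·0.000616 = 0 + j38.7 Ω
  Z4: Z = jωL = j·6.283e+04·0.000803 = 0 + j50.45 Ω
  Z5: Z = R = 33.6 Ω
Step 3 — Bridge requires nodal analysis (the Z5 bridge couples midpoints C and D, so the two paths cannot be reduced to a simple series/parallel combination). Setting node B to ground and injecting 1 A at node A, the 3-node admittance system at A, C, D solves to V_A = Z_AB = 4.337 + j72.97 Ω = 73.1∠86.6° Ω.
Step 4 — Power factor: PF = cos(φ) = Re(Z)/|Z| = 4.3374/73.098 = 0.05934.
Step 5 — Type: Im(Z) = 72.97 ⇒ lagging (phase φ = 86.6°).

PF = 0.05934 (lagging, φ = 86.6°)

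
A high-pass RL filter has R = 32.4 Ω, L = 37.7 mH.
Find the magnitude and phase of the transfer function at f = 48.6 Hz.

Step 1 — Angular frequency: ω = 2π·48.6 = 305.4 rad/s.
Step 2 — Transfer function: H(jω) = jωL/(R + jωL).
Step 3 — Numerator jωL = j·11.51; denominator R + jωL = 32.4 + j11.51.
Step 4 — H = 0.1121 + j0.3155.
Step 5 — Magnitude: |H| = 0.3348 (-9.5 dB); phase: φ = 70.4°.

|H| = 0.3348 (-9.5 dB), φ = 70.4°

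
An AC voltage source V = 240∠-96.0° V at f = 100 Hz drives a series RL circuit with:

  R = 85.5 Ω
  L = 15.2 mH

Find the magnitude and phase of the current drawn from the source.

Step 1 — Angular frequency: ω = 2π·f = 2π·100 = 628.3 rad/s.
Step 2 — Component impedances:
  R: Z = R = 85.5 Ω
  L: Z = jωL = j·628.3·0.0152 = 0 + j9.55 Ω
Step 3 — Series combination: Z_total = R + L = 85.5 + j9.55 Ω = 86.03∠6.4° Ω.
Step 4 — Source phasor: V = 240∠-96.0° V = -25.09 - j238.7 V.
Step 5 — Ohm's law: I = V / Z_total = (-25.09 - j238.7) / (85.5 + j9.55) = -0.5978 - j2.725 A.
Step 6 — Convert to polar: |I| = 2.79 A, ∠I = -102.4°.

I = 2.79∠-102.4° A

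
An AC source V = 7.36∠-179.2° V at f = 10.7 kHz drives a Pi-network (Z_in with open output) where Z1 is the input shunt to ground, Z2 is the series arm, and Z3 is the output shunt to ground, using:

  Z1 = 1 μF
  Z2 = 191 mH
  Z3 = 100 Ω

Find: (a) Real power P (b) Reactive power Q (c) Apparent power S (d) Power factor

Step 1 — Angular frequency: ω = 2π·f = 2π·1.07e+04 = 6.723e+04 rad/s.
Step 2 — Component impedances:
  Z1: Z = 1/(jωC) = -j/(ω·C) = 0 - j14.87 Ω
  Z2: Z = jωL = j·6.723e+04·0.191 = 0 + j1.284e+04 Ω
  Z3: Z = R = 100 Ω
Step 3 — With open output, the series arm Z2 and the output shunt Z3 appear in series to ground: Z2 + Z3 = 100 + j1.284e+04 Ω.
Step 4 — Parallel with input shunt Z1: Z_in = Z1 || (Z2 + Z3) = 0.0001345 - j14.89 Ω = 14.89∠-90.0° Ω.
Step 5 — Source phasor: V = 7.36∠-179.2° V = -7.359 - j0.1028 V.
Step 6 — Current: I = V / Z = 0.006896 - j0.4942 A = 0.4942∠-89.2° A.
Step 7 — Complex power: S = V·I* = 3.285e-05 - j3.638 VA.
Step 8 — Real power: P = Re(S) = 3.285e-05 W.
Step 9 — Reactive power: Q = Im(S) = -3.638 VAR.
Step 10 — Apparent power: |S| = 3.638 VA.
Step 11 — Power factor: PF = P/|S| = 9.031e-06 (leading).

(a) P = 3.285e-05 W  (b) Q = -3.638 VAR  (c) S = 3.638 VA  (d) PF = 9.031e-06 (leading)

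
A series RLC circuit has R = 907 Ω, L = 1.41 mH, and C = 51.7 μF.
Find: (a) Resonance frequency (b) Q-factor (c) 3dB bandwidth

Step 1 — Resonance condition Im(Z)=0 gives ω₀ = 1/√(LC).
Step 2 — ω₀ = 1/√(0.00141·5.17e-05) = 3704 rad/s.
Step 3 — f₀ = ω₀/(2π) = 589.5 Hz.
Step 4 — Series Q: Q = ω₀L/R = 3704·0.00141/907 = 0.005758.
Step 5 — 3dB bandwidth: Δω = ω₀/Q = 6.433e+05 rad/s; BW = Δω/(2π) = 1.024e+05 Hz.

(a) f₀ = 589.5 Hz  (b) Q = 0.005758  (c) BW = 1.024e+05 Hz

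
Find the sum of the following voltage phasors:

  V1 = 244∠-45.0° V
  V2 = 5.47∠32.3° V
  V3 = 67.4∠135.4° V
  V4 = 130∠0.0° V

Step 1 — Convert each phasor to rectangular form:
  V1 = 244·(cos(-45.0°) + j·sin(-45.0°)) = 172.5 - j172.5 V
  V2 = 5.47·(cos(32.3°) + j·sin(32.3°)) = 4.624 + j2.923 V
  V3 = 67.4·(cos(135.4°) + j·sin(135.4°)) = -47.99 + j47.33 V
  V4 = 130·(cos(0.0°) + j·sin(0.0°)) = 130 V
Step 2 — Sum components: V_total = 259.2 - j122.3 V.
Step 3 — Convert to polar: |V_total| = 286.6 V, ∠V_total = -25.3°.

V_total = 286.6∠-25.3° V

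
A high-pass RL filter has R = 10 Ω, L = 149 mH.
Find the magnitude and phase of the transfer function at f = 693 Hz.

Step 1 — Angular frequency: ω = 2π·693 = 4354 rad/s.
Step 2 — Transfer function: H(jω) = jωL/(R + jωL).
Step 3 — Numerator jωL = j·648.8; denominator R + jωL = 10 + j648.8.
Step 4 — H = 0.9998 + j0.01541.
Step 5 — Magnitude: |H| = 0.9999 (-0.0 dB); phase: φ = 0.9°.

|H| = 0.9999 (-0.0 dB), φ = 0.9°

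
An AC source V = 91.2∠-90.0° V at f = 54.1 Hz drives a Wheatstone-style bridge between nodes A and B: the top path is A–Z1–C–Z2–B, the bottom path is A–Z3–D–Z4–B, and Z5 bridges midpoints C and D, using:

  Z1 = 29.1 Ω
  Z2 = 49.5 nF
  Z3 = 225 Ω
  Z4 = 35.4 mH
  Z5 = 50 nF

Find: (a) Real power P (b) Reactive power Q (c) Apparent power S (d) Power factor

Step 1 — Angular frequency: ω = 2π·f = 2π·54.1 = 339.9 rad/s.
Step 2 — Component impedances:
  Z1: Z = R = 29.1 Ω
  Z2: Z = 1/(jωC) = -j/(ω·C) = 0 - j5.943e+04 Ω
  Z3: Z = R = 225 Ω
  Z4: Z = jωL = j·339.9·0.0354 = 0 + j12.03 Ω
  Z5: Z = 1/(jωC) = -j/(ω·C) = 0 - j5.884e+04 Ω
Step 3 — Bridge requires nodal analysis (the Z5 bridge couples midpoints C and D, so the two paths cannot be reduced to a simple series/parallel combination). Setting node B to ground and injecting 1 A at node A, the 3-node admittance system at A, C, D solves to V_A = Z_AB = 225.1 + j10.32 Ω = 225.3∠2.6° Ω.
Step 4 — Source phasor: V = 91.2∠-90.0° V = 0 - j91.2 V.
Step 5 — Current: I = V / Z = -0.01854 - j0.4043 A = 0.4048∠-92.6° A.
Step 6 — Complex power: S = V·I* = 36.88 + j1.691 VA.
Step 7 — Real power: P = Re(S) = 36.88 W.
Step 8 — Reactive power: Q = Im(S) = 1.691 VAR.
Step 9 — Apparent power: |S| = 36.92 VA.
Step 10 — Power factor: PF = P/|S| = 0.9989 (lagging).

(a) P = 36.88 W  (b) Q = 1.691 VAR  (c) S = 36.92 VA  (d) PF = 0.9989 (lagging)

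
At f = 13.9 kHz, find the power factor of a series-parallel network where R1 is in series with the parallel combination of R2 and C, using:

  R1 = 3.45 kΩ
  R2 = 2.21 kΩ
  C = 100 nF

Step 1 — Angular frequency: ω = 2π·f = 2π·1.39e+04 = 8.734e+04 rad/s.
Step 2 — Component impedances:
  R1: Z = R = 3450 Ω
  R2: Z = R = 2210 Ω
  C: Z = 1/(jωC) = -j/(ω·C) = 0 - j114.5 Ω
Step 3 — Parallel branch: R2 || C = 1/(1/R2 + 1/C) = 5.916 - j114.2 Ω.
Step 4 — Series with R1: Z_total = R1 + (R2 || C) = 3456 - j114.2 Ω = 3458∠-1.9° Ω.
Step 5 — Power factor: PF = cos(φ) = Re(Z)/|Z| = 3455.9/3457.8 = 0.9995.
Step 6 — Type: Im(Z) = -114.2 ⇒ leading (phase φ = -1.9°).

PF = 0.9995 (leading, φ = -1.9°)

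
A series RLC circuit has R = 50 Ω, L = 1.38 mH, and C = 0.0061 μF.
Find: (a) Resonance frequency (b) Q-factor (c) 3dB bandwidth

Step 1 — Resonance: ω₀ = 1/√(LC) = 1/√(0.00138·6.1e-09) = 3.447e+05 rad/s.
Step 2 — f₀ = ω₀/(2π) = 5.485e+04 Hz.
Step 3 — Series Q: Q = ω₀L/R = 3.447e+05·0.00138/50 = 9.513.
Step 4 — Bandwidth: Δω = ω₀/Q = 3.623e+04 rad/s; BW = Δω/(2π) = 5766 Hz.

(a) f₀ = 5.485e+04 Hz  (b) Q = 9.513  (c) BW = 5766 Hz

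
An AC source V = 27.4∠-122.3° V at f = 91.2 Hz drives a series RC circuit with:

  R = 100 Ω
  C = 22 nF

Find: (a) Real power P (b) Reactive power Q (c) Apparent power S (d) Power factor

Step 1 — Angular frequency: ω = 2π·f = 2π·91.2 = 573 rad/s.
Step 2 — Component impedances:
  R: Z = R = 100 Ω
  C: Z = 1/(jωC) = -j/(ω·C) = 0 - j7.932e+04 Ω
Step 3 — Series combination: Z_total = R + C = 100 - j7.932e+04 Ω = 7.932e+04∠-89.9° Ω.
Step 4 — Source phasor: V = 27.4∠-122.3° V = -14.64 - j23.16 V.
Step 5 — Current: I = V / Z = 0.0002917 - j0.0001849 A = 0.0003454∠-32.4° A.
Step 6 — Complex power: S = V·I* = 1.193e-05 - j0.009465 VA.
Step 7 — Real power: P = Re(S) = 1.193e-05 W.
Step 8 — Reactive power: Q = Im(S) = -0.009465 VAR.
Step 9 — Apparent power: |S| = 0.009465 VA.
Step 10 — Power factor: PF = P/|S| = 0.001261 (leading).

(a) P = 1.193e-05 W  (b) Q = -0.009465 VAR  (c) S = 0.009465 VA  (d) PF = 0.001261 (leading)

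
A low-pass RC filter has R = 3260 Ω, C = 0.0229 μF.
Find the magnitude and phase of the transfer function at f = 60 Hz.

Step 1 — Angular frequency: ω = 2π·60 = 377 rad/s.
Step 2 — Transfer function: H(jω) = 1/(1 + jωRC).
Step 3 — Denominator: 1 + jωRC = 1 + j·377·3260·2.29e-08 = 1 + j0.02814.
Step 4 — H = 0.9992 - j0.02812.
Step 5 — Magnitude: |H| = 0.9996 (-0.0 dB); phase: φ = -1.6°.

|H| = 0.9996 (-0.0 dB), φ = -1.6°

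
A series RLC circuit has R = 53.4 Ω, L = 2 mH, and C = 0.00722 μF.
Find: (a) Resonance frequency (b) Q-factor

Step 1 — Resonance condition Im(Z)=0 gives ω₀ = 1/√(LC).
Step 2 — ω₀ = 1/√(0.002·7.22e-09) = 2.632e+05 rad/s.
Step 3 — f₀ = ω₀/(2π) = 4.188e+04 Hz.
Step 4 — Series Q: Q = ω₀L/R = 2.632e+05·0.002/53.4 = 9.856.

(a) f₀ = 4.188e+04 Hz  (b) Q = 9.856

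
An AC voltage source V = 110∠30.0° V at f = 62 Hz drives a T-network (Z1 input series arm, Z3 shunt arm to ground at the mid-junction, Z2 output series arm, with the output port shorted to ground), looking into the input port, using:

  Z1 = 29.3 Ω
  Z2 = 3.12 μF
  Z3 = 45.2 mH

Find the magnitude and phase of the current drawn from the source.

Step 1 — Angular frequency: ω = 2π·f = 2π·62 = 389.6 rad/s.
Step 2 — Component impedances:
  Z1: Z = R = 29.3 Ω
  Z2: Z = 1/(jωC) = -j/(ω·C) = 0 - j822.8 Ω
  Z3: Z = jωL = j·389.6·0.0452 = 0 + j17.61 Ω
Step 3 — With the output port shorted to ground, the output series arm Z2 runs from the junction to ground; the shunt arm Z3 also runs from the junction to ground. They appear in parallel: Z3 || Z2 = 0 + j17.99 Ω.
Step 4 — Series with input arm Z1: Z_in = Z1 + (Z3 || Z2) = 29.3 + j17.99 Ω = 34.38∠31.6° Ω.
Step 5 — Source phasor: V = 110∠30.0° V = 95.26 + j55 V.
Step 6 — Ohm's law: I = V / Z_total = (95.26 + j55) / (29.3 + j17.99) = 3.198 - j0.08676 A.
Step 7 — Convert to polar: |I| = 3.199 A, ∠I = -1.6°.

I = 3.199∠-1.6° A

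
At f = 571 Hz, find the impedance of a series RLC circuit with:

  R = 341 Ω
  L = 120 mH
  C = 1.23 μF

Step 1 — Angular frequency: ω = 2π·f = 2π·571 = 3588 rad/s.
Step 2 — Component impedances:
  R: Z = R = 341 Ω
  L: Z = jωL = j·3588·0.12 = 0 + j430.5 Ω
  C: Z = 1/(jωC) = -j/(ω·C) = 0 - j226.6 Ω
Step 3 — Series combination: Z_total = R + L + C = 341 + j203.9 Ω = 397.3∠30.9° Ω.

Z = 341 + j203.9 Ω = 397.3∠30.9° Ω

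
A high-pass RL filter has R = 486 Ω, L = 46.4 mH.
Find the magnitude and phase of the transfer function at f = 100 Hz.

Step 1 — Angular frequency: ω = 2π·100 = 628.3 rad/s.
Step 2 — Transfer function: H(jω) = jωL/(R + jωL).
Step 3 — Numerator jωL = j·29.15; denominator R + jωL = 486 + j29.15.
Step 4 — H = 0.003586 + j0.05977.
Step 5 — Magnitude: |H| = 0.05988 (-24.5 dB); phase: φ = 86.6°.

|H| = 0.05988 (-24.5 dB), φ = 86.6°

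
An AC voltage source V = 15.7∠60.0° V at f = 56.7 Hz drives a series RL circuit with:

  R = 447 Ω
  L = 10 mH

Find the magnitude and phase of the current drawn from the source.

Step 1 — Angular frequency: ω = 2π·f = 2π·56.7 = 356.3 rad/s.
Step 2 — Component impedances:
  R: Z = R = 447 Ω
  L: Z = jωL = j·356.3·0.01 = 0 + j3.563 Ω
Step 3 — Series combination: Z_total = R + L = 447 + j3.563 Ω = 447∠0.5° Ω.
Step 4 — Source phasor: V = 15.7∠60.0° V = 7.85 + j13.6 V.
Step 5 — Ohm's law: I = V / Z_total = (7.85 + j13.6) / (447 + j3.563) = 0.0178 + j0.03028 A.
Step 6 — Convert to polar: |I| = 0.03512 A, ∠I = 59.5°.

I = 0.03512∠59.5° A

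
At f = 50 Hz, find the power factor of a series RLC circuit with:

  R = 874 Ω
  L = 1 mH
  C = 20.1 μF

Step 1 — Angular frequency: ω = 2π·f = 2π·50 = 314.2 rad/s.
Step 2 — Component impedances:
  R: Z = R = 874 Ω
  L: Z = jωL = j·314.2·0.001 = 0 + j0.3142 Ω
  C: Z = 1/(jωC) = -j/(ω·C) = 0 - j158.4 Ω
Step 3 — Series combination: Z_total = R + L + C = 874 - j158 Ω = 888.2∠-10.3° Ω.
Step 4 — Power factor: PF = cos(φ) = Re(Z)/|Z| = 874/888.2 = 0.984.
Step 5 — Type: Im(Z) = -158 ⇒ leading (phase φ = -10.3°).

PF = 0.984 (leading, φ = -10.3°)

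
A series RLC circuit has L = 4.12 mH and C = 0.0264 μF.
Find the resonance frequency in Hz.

Step 1 — Resonance condition Im(Z)=0 gives ω₀ = 1/√(LC).
Step 2 — ω₀ = 1/√(0.00412·2.64e-08) = 9.588e+04 rad/s.
Step 3 — f₀ = ω₀/(2π) = 1.526e+04 Hz.

f₀ = 1.526e+04 Hz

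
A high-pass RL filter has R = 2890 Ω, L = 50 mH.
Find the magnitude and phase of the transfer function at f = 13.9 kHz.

Step 1 — Angular frequency: ω = 2π·1.39e+04 = 8.734e+04 rad/s.
Step 2 — Transfer function: H(jω) = jωL/(R + jωL).
Step 3 — Numerator jωL = j·4367; denominator R + jωL = 2890 + j4367.
Step 4 — H = 0.6954 + j0.4602.
Step 5 — Magnitude: |H| = 0.8339 (-1.6 dB); phase: φ = 33.5°.

|H| = 0.8339 (-1.6 dB), φ = 33.5°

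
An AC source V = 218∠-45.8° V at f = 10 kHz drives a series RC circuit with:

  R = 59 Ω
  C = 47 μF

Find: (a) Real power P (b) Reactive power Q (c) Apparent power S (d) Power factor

Step 1 — Angular frequency: ω = 2π·f = 2π·1e+04 = 6.283e+04 rad/s.
Step 2 — Component impedances:
  R: Z = R = 59 Ω
  C: Z = 1/(jωC) = -j/(ω·C) = 0 - j0.3386 Ω
Step 3 — Series combination: Z_total = R + C = 59 - j0.3386 Ω = 59∠-0.3° Ω.
Step 4 — Source phasor: V = 218∠-45.8° V = 152 - j156.3 V.
Step 5 — Current: I = V / Z = 2.591 - j2.634 A = 3.695∠-45.5° A.
Step 6 — Complex power: S = V·I* = 805.5 - j4.623 VA.
Step 7 — Real power: P = Re(S) = 805.5 W.
Step 8 — Reactive power: Q = Im(S) = -4.623 VAR.
Step 9 — Apparent power: |S| = 805.5 VA.
Step 10 — Power factor: PF = P/|S| = 1 (leading).

(a) P = 805.5 W  (b) Q = -4.623 VAR  (c) S = 805.5 VA  (d) PF = 1 (leading)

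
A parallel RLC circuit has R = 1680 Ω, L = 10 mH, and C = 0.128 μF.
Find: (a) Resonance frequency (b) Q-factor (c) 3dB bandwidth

Step 1 — Resonance: ω₀ = 1/√(LC) = 1/√(0.01·1.28e-07) = 2.795e+04 rad/s.
Step 2 — f₀ = ω₀/(2π) = 4449 Hz.
Step 3 — Parallel Q: Q = R/(ω₀L) = 1680/(2.795e+04·0.01) = 6.011.
Step 4 — Bandwidth: Δω = ω₀/Q = 4650 rad/s; BW = Δω/(2π) = 740.1 Hz.

(a) f₀ = 4449 Hz  (b) Q = 6.011  (c) BW = 740.1 Hz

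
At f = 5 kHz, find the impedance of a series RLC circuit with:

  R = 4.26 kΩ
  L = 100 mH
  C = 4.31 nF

Step 1 — Angular frequency: ω = 2π·f = 2π·5000 = 3.142e+04 rad/s.
Step 2 — Component impedances:
  R: Z = R = 4260 Ω
  L: Z = jωL = j·3.142e+04·0.1 = 0 + j3142 Ω
  C: Z = 1/(jωC) = -j/(ω·C) = 0 - j7385 Ω
Step 3 — Series combination: Z_total = R + L + C = 4260 - j4244 Ω = 6013∠-44.9° Ω.

Z = 4260 - j4244 Ω = 6013∠-44.9° Ω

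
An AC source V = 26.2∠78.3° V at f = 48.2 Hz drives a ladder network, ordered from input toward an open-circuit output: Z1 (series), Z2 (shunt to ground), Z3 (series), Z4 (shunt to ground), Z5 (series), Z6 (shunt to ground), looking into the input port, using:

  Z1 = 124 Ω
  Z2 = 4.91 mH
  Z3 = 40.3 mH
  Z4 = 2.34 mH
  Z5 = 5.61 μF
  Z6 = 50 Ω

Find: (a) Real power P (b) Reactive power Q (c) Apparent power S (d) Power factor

Step 1 — Angular frequency: ω = 2π·f = 2π·48.2 = 302.8 rad/s.
Step 2 — Component impedances:
  Z1: Z = R = 124 Ω
  Z2: Z = jωL = j·302.8·0.00491 = 0 + j1.487 Ω
  Z3: Z = jωL = j·302.8·0.0403 = 0 + j12.2 Ω
  Z4: Z = jωL = j·302.8·0.00234 = 0 + j0.7087 Ω
  Z5: Z = 1/(jωC) = -j/(ω·C) = 0 - j588.6 Ω
  Z6: Z = R = 50 Ω
Step 3 — Ladder network (open output): work backward from the far end, alternating series and parallel combinations. Z_in = 124 + j1.333 Ω = 124∠0.6° Ω.
Step 4 — Source phasor: V = 26.2∠78.3° V = 5.313 + j25.66 V.
Step 5 — Current: I = V / Z = 0.04507 + j0.2064 A = 0.2113∠77.7° A.
Step 6 — Complex power: S = V·I* = 5.535 + j0.05952 VA.
Step 7 — Real power: P = Re(S) = 5.535 W.
Step 8 — Reactive power: Q = Im(S) = 0.05952 VAR.
Step 9 — Apparent power: |S| = 5.535 VA.
Step 10 — Power factor: PF = P/|S| = 0.9999 (lagging).

(a) P = 5.535 W  (b) Q = 0.05952 VAR  (c) S = 5.535 VA  (d) PF = 0.9999 (lagging)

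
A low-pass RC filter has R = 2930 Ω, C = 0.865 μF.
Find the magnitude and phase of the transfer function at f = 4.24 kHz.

Step 1 — Angular frequency: ω = 2π·4240 = 2.664e+04 rad/s.
Step 2 — Transfer function: H(jω) = 1/(1 + jωRC).
Step 3 — Denominator: 1 + jωRC = 1 + j·2.664e+04·2930·8.65e-07 = 1 + j67.52.
Step 4 — H = 0.0002193 - j0.01481.
Step 5 — Magnitude: |H| = 0.01481 (-36.6 dB); phase: φ = -89.2°.

|H| = 0.01481 (-36.6 dB), φ = -89.2°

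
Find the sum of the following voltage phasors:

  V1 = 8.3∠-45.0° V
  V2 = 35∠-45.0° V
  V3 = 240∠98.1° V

Step 1 — Convert each phasor to rectangular form:
  V1 = 8.3·(cos(-45.0°) + j·sin(-45.0°)) = 5.869 - j5.869 V
  V2 = 35·(cos(-45.0°) + j·sin(-45.0°)) = 24.75 - j24.75 V
  V3 = 240·(cos(98.1°) + j·sin(98.1°)) = -33.82 + j237.6 V
Step 2 — Sum components: V_total = -3.199 + j207 V.
Step 3 — Convert to polar: |V_total| = 207 V, ∠V_total = 90.9°.

V_total = 207∠90.9° V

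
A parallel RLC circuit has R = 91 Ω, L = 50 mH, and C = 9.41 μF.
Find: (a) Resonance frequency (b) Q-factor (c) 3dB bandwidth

Step 1 — Resonance: ω₀ = 1/√(LC) = 1/√(0.05·9.41e-06) = 1458 rad/s.
Step 2 — f₀ = ω₀/(2π) = 232 Hz.
Step 3 — Parallel Q: Q = R/(ω₀L) = 91/(1458·0.05) = 1.248.
Step 4 — Bandwidth: Δω = ω₀/Q = 1168 rad/s; BW = Δω/(2π) = 185.9 Hz.

(a) f₀ = 232 Hz  (b) Q = 1.248  (c) BW = 185.9 Hz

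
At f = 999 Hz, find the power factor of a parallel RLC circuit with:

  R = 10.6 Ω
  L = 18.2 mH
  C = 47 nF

Step 1 — Angular frequency: ω = 2π·f = 2π·999 = 6277 rad/s.
Step 2 — Component impedances:
  R: Z = R = 10.6 Ω
  L: Z = jωL = j·6277·0.0182 = 0 + j114.2 Ω
  C: Z = 1/(jωC) = -j/(ω·C) = 0 - j3390 Ω
Step 3 — Parallel combination: 1/Z_total = 1/R + 1/L + 1/C; Z_total = 10.52 + j0.9428 Ω = 10.56∠5.1° Ω.
Step 4 — Power factor: PF = cos(φ) = Re(Z)/|Z| = 10.5155/10.5576 = 0.996.
Step 5 — Type: Im(Z) = 0.9428 ⇒ lagging (phase φ = 5.1°).

PF = 0.996 (lagging, φ = 5.1°)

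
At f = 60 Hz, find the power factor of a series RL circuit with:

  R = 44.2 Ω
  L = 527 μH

Step 1 — Angular frequency: ω = 2π·f = 2π·60 = 377 rad/s.
Step 2 — Component impedances:
  R: Z = R = 44.2 Ω
  L: Z = jωL = j·377·0.000527 = 0 + j0.1987 Ω
Step 3 — Series combination: Z_total = R + L = 44.2 + j0.1987 Ω = 44.2∠0.3° Ω.
Step 4 — Power factor: PF = cos(φ) = Re(Z)/|Z| = 44.2/44.2 = 1.
Step 5 — Type: Im(Z) = 0.1987 ⇒ lagging (phase φ = 0.3°).

PF = 1 (lagging, φ = 0.3°)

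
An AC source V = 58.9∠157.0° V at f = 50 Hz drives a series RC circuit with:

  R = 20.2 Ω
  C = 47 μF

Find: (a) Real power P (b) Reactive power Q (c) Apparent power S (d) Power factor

Step 1 — Angular frequency: ω = 2π·f = 2π·50 = 314.2 rad/s.
Step 2 — Component impedances:
  R: Z = R = 20.2 Ω
  C: Z = 1/(jωC) = -j/(ω·C) = 0 - j67.73 Ω
Step 3 — Series combination: Z_total = R + C = 20.2 - j67.73 Ω = 70.67∠-73.4° Ω.
Step 4 — Source phasor: V = 58.9∠157.0° V = -54.22 + j23.01 V.
Step 5 — Current: I = V / Z = -0.5313 - j0.6421 A = 0.8334∠-129.6° A.
Step 6 — Complex power: S = V·I* = 14.03 - j47.04 VA.
Step 7 — Real power: P = Re(S) = 14.03 W.
Step 8 — Reactive power: Q = Im(S) = -47.04 VAR.
Step 9 — Apparent power: |S| = 49.09 VA.
Step 10 — Power factor: PF = P/|S| = 0.2858 (leading).

(a) P = 14.03 W  (b) Q = -47.04 VAR  (c) S = 49.09 VA  (d) PF = 0.2858 (leading)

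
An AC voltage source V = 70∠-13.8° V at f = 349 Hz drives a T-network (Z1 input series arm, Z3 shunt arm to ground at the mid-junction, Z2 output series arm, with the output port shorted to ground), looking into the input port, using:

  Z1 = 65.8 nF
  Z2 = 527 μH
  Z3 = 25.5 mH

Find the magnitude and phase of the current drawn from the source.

Step 1 — Angular frequency: ω = 2π·f = 2π·349 = 2193 rad/s.
Step 2 — Component impedances:
  Z1: Z = 1/(jωC) = -j/(ω·C) = 0 - j6931 Ω
  Z2: Z = jωL = j·2193·0.000527 = 0 + j1.156 Ω
  Z3: Z = jωL = j·2193·0.0255 = 0 + j55.92 Ω
Step 3 — With the output port shorted to ground, the output series arm Z2 runs from the junction to ground; the shunt arm Z3 also runs from the junction to ground. They appear in parallel: Z3 || Z2 = 0 + j1.132 Ω.
Step 4 — Series with input arm Z1: Z_in = Z1 + (Z3 || Z2) = 0 - j6929 Ω = 6929∠-90.0° Ω.
Step 5 — Source phasor: V = 70∠-13.8° V = 67.98 - j16.7 V.
Step 6 — Ohm's law: I = V / Z_total = (67.98 - j16.7) / (0 - j6929) = 0.00241 + j0.00981 A.
Step 7 — Convert to polar: |I| = 0.0101 A, ∠I = 76.2°.

I = 0.0101∠76.2° A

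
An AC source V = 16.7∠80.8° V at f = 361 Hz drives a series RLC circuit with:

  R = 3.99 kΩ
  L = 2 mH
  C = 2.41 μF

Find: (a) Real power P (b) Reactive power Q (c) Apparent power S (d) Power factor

Step 1 — Angular frequency: ω = 2π·f = 2π·361 = 2268 rad/s.
Step 2 — Component impedances:
  R: Z = R = 3990 Ω
  L: Z = jωL = j·2268·0.002 = 0 + j4.536 Ω
  C: Z = 1/(jωC) = -j/(ω·C) = 0 - j182.9 Ω
Step 3 — Series combination: Z_total = R + L + C = 3990 - j178.4 Ω = 3994∠-2.6° Ω.
Step 4 — Source phasor: V = 16.7∠80.8° V = 2.67 + j16.49 V.
Step 5 — Current: I = V / Z = 0.0004835 + j0.004153 A = 0.004181∠83.4° A.
Step 6 — Complex power: S = V·I* = 0.06976 - j0.003119 VA.
Step 7 — Real power: P = Re(S) = 0.06976 W.
Step 8 — Reactive power: Q = Im(S) = -0.003119 VAR.
Step 9 — Apparent power: |S| = 0.06983 VA.
Step 10 — Power factor: PF = P/|S| = 0.999 (leading).

(a) P = 0.06976 W  (b) Q = -0.003119 VAR  (c) S = 0.06983 VA  (d) PF = 0.999 (leading)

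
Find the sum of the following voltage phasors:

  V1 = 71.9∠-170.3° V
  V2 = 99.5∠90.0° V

Step 1 — Convert each phasor to rectangular form:
  V1 = 71.9·(cos(-170.3°) + j·sin(-170.3°)) = -70.87 - j12.11 V
  V2 = 99.5·(cos(90.0°) + j·sin(90.0°)) = 0 + j99.5 V
Step 2 — Sum components: V_total = -70.87 + j87.39 V.
Step 3 — Convert to polar: |V_total| = 112.5 V, ∠V_total = 129.0°.

V_total = 112.5∠129.0° V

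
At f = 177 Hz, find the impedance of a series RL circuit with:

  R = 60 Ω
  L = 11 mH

Step 1 — Angular frequency: ω = 2π·f = 2π·177 = 1112 rad/s.
Step 2 — Component impedances:
  R: Z = R = 60 Ω
  L: Z = jωL = j·1112·0.011 = 0 + j12.23 Ω
Step 3 — Series combination: Z_total = R + L = 60 + j12.23 Ω = 61.23∠11.5° Ω.

Z = 60 + j12.23 Ω = 61.23∠11.5° Ω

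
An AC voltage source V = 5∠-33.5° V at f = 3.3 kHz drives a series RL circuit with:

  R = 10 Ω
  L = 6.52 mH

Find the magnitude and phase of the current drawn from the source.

Step 1 — Angular frequency: ω = 2π·f = 2π·3300 = 2.073e+04 rad/s.
Step 2 — Component impedances:
  R: Z = R = 10 Ω
  L: Z = jωL = j·2.073e+04·0.00652 = 0 + j135.2 Ω
Step 3 — Series combination: Z_total = R + L = 10 + j135.2 Ω = 135.6∠85.8° Ω.
Step 4 — Source phasor: V = 5∠-33.5° V = 4.169 - j2.76 V.
Step 5 — Ohm's law: I = V / Z_total = (4.169 - j2.76) / (10 + j135.2) = -0.01803 - j0.03218 A.
Step 6 — Convert to polar: |I| = 0.03688 A, ∠I = -119.3°.

I = 0.03688∠-119.3° A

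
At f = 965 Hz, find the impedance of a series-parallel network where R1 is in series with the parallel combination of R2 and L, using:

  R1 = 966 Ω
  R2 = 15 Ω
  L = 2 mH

Step 1 — Angular frequency: ω = 2π·f = 2π·965 = 6063 rad/s.
Step 2 — Component impedances:
  R1: Z = R = 966 Ω
  R2: Z = R = 15 Ω
  L: Z = jωL = j·6063·0.002 = 0 + j12.13 Ω
Step 3 — Parallel branch: R2 || L = 1/(1/R2 + 1/L) = 5.929 + j7.334 Ω.
Step 4 — Series with R1: Z_total = R1 + (R2 || L) = 971.9 + j7.334 Ω = 972∠0.4° Ω.

Z = 971.9 + j7.334 Ω = 972∠0.4° Ω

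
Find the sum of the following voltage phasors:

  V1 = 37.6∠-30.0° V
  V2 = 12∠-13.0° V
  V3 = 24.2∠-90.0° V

Step 1 — Convert each phasor to rectangular form:
  V1 = 37.6·(cos(-30.0°) + j·sin(-30.0°)) = 32.56 - j18.8 V
  V2 = 12·(cos(-13.0°) + j·sin(-13.0°)) = 11.69 - j2.699 V
  V3 = 24.2·(cos(-90.0°) + j·sin(-90.0°)) = 0 - j24.2 V
Step 2 — Sum components: V_total = 44.25 - j45.7 V.
Step 3 — Convert to polar: |V_total| = 63.62 V, ∠V_total = -45.9°.

V_total = 63.62∠-45.9° V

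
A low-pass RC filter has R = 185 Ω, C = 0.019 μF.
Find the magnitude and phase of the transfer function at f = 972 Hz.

Step 1 — Angular frequency: ω = 2π·972 = 6107 rad/s.
Step 2 — Transfer function: H(jω) = 1/(1 + jωRC).
Step 3 — Denominator: 1 + jωRC = 1 + j·6107·185·1.9e-08 = 1 + j0.02147.
Step 4 — H = 0.9995 - j0.02146.
Step 5 — Magnitude: |H| = 0.9998 (-0.0 dB); phase: φ = -1.2°.

|H| = 0.9998 (-0.0 dB), φ = -1.2°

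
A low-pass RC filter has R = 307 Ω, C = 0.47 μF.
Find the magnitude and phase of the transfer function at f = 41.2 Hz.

Step 1 — Angular frequency: ω = 2π·41.2 = 258.9 rad/s.
Step 2 — Transfer function: H(jω) = 1/(1 + jωRC).
Step 3 — Denominator: 1 + jωRC = 1 + j·258.9·307·4.7e-07 = 1 + j0.03735.
Step 4 — H = 0.9986 - j0.0373.
Step 5 — Magnitude: |H| = 0.9993 (-0.0 dB); phase: φ = -2.1°.

|H| = 0.9993 (-0.0 dB), φ = -2.1°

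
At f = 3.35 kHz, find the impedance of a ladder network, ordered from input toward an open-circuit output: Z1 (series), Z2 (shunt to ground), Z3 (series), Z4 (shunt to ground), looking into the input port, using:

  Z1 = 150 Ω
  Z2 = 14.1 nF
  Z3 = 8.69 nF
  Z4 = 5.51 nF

Step 1 — Angular frequency: ω = 2π·f = 2π·3350 = 2.105e+04 rad/s.
Step 2 — Component impedances:
  Z1: Z = R = 150 Ω
  Z2: Z = 1/(jωC) = -j/(ω·C) = 0 - j3369 Ω
  Z3: Z = 1/(jωC) = -j/(ω·C) = 0 - j5467 Ω
  Z4: Z = 1/(jωC) = -j/(ω·C) = 0 - j8622 Ω
Step 3 — Ladder network (open output): work backward from the far end, alternating series and parallel combinations. Z_in = 150 - j2719 Ω = 2723∠-86.8° Ω.

Z = 150 - j2719 Ω = 2723∠-86.8° Ω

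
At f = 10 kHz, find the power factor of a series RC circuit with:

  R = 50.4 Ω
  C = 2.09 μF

Step 1 — Angular frequency: ω = 2π·f = 2π·1e+04 = 6.283e+04 rad/s.
Step 2 — Component impedances:
  R: Z = R = 50.4 Ω
  C: Z = 1/(jωC) = -j/(ω·C) = 0 - j7.615 Ω
Step 3 — Series combination: Z_total = R + C = 50.4 - j7.615 Ω = 50.97∠-8.6° Ω.
Step 4 — Power factor: PF = cos(φ) = Re(Z)/|Z| = 50.4/50.97 = 0.9888.
Step 5 — Type: Im(Z) = -7.615 ⇒ leading (phase φ = -8.6°).

PF = 0.9888 (leading, φ = -8.6°)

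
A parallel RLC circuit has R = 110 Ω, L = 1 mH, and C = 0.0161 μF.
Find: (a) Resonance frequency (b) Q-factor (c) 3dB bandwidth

Step 1 — Resonance: ω₀ = 1/√(LC) = 1/√(0.001·1.61e-08) = 2.492e+05 rad/s.
Step 2 — f₀ = ω₀/(2π) = 3.966e+04 Hz.
Step 3 — Parallel Q: Q = R/(ω₀L) = 110/(2.492e+05·0.001) = 0.4414.
Step 4 — Bandwidth: Δω = ω₀/Q = 5.647e+05 rad/s; BW = Δω/(2π) = 8.987e+04 Hz.

(a) f₀ = 3.966e+04 Hz  (b) Q = 0.4414  (c) BW = 8.987e+04 Hz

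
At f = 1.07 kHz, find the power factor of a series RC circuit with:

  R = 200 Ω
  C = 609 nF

Step 1 — Angular frequency: ω = 2π·f = 2π·1070 = 6723 rad/s.
Step 2 — Component impedances:
  R: Z = R = 200 Ω
  C: Z = 1/(jωC) = -j/(ω·C) = 0 - j244.2 Ω
Step 3 — Series combination: Z_total = R + C = 200 - j244.2 Ω = 315.7∠-50.7° Ω.
Step 4 — Power factor: PF = cos(φ) = Re(Z)/|Z| = 200/315.68 = 0.6336.
Step 5 — Type: Im(Z) = -244.2 ⇒ leading (phase φ = -50.7°).

PF = 0.6336 (leading, φ = -50.7°)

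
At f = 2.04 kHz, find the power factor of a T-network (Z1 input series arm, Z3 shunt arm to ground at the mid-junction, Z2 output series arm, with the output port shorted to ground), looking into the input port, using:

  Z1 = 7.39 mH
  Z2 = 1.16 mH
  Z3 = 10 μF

Step 1 — Angular frequency: ω = 2π·f = 2π·2040 = 1.282e+04 rad/s.
Step 2 — Component impedances:
  Z1: Z = jωL = j·1.282e+04·0.00739 = 0 + j94.72 Ω
  Z2: Z = jωL = j·1.282e+04·0.00116 = 0 + j14.87 Ω
  Z3: Z = 1/(jωC) = -j/(ω·C) = 0 - j7.802 Ω
Step 3 — With the output port shorted to ground, the output series arm Z2 runs from the junction to ground; the shunt arm Z3 also runs from the junction to ground. They appear in parallel: Z3 || Z2 = 0 - j16.41 Ω.
Step 4 — Series with input arm Z1: Z_in = Z1 + (Z3 || Z2) = 0 + j78.31 Ω = 78.31∠90.0° Ω.
Step 5 — Power factor: PF = cos(φ) = Re(Z)/|Z| = 0/78.31 = 0.
Step 6 — Type: Im(Z) = 78.31 ⇒ lagging (phase φ = 90.0°).

PF = 0 (lagging, φ = 90.0°)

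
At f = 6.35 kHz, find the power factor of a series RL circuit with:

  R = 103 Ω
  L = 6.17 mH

Step 1 — Angular frequency: ω = 2π·f = 2π·6350 = 3.99e+04 rad/s.
Step 2 — Component impedances:
  R: Z = R = 103 Ω
  L: Z = jωL = j·3.99e+04·0.00617 = 0 + j246.2 Ω
Step 3 — Series combination: Z_total = R + L = 103 + j246.2 Ω = 266.9∠67.3° Ω.
Step 4 — Power factor: PF = cos(φ) = Re(Z)/|Z| = 103/266.85 = 0.386.
Step 5 — Type: Im(Z) = 246.2 ⇒ lagging (phase φ = 67.3°).

PF = 0.386 (lagging, φ = 67.3°)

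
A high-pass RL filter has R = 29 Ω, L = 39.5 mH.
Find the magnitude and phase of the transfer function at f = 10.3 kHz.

Step 1 — Angular frequency: ω = 2π·1.03e+04 = 6.472e+04 rad/s.
Step 2 — Transfer function: H(jω) = jωL/(R + jωL).
Step 3 — Numerator jωL = j·2556; denominator R + jωL = 29 + j2556.
Step 4 — H = 0.9999 + j0.01134.
Step 5 — Magnitude: |H| = 0.9999 (-0.0 dB); phase: φ = 0.6°.

|H| = 0.9999 (-0.0 dB), φ = 0.6°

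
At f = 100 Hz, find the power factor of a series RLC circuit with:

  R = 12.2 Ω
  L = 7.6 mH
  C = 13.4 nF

Step 1 — Angular frequency: ω = 2π·f = 2π·100 = 628.3 rad/s.
Step 2 — Component impedances:
  R: Z = R = 12.2 Ω
  L: Z = jωL = j·628.3·0.0076 = 0 + j4.775 Ω
  C: Z = 1/(jωC) = -j/(ω·C) = 0 - j1.188e+05 Ω
Step 3 — Series combination: Z_total = R + L + C = 12.2 - j1.188e+05 Ω = 1.188e+05∠-90.0° Ω.
Step 4 — Power factor: PF = cos(φ) = Re(Z)/|Z| = 12.2/1.188e+05 = 0.0001027.
Step 5 — Type: Im(Z) = -1.188e+05 ⇒ leading (phase φ = -90.0°).

PF = 0.0001027 (leading, φ = -90.0°)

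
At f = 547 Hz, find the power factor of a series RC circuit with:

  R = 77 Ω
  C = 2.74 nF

Step 1 — Angular frequency: ω = 2π·f = 2π·547 = 3437 rad/s.
Step 2 — Component impedances:
  R: Z = R = 77 Ω
  C: Z = 1/(jωC) = -j/(ω·C) = 0 - j1.062e+05 Ω
Step 3 — Series combination: Z_total = R + C = 77 - j1.062e+05 Ω = 1.062e+05∠-90.0° Ω.
Step 4 — Power factor: PF = cos(φ) = Re(Z)/|Z| = 77/1.0619e+05 = 0.0007251.
Step 5 — Type: Im(Z) = -1.062e+05 ⇒ leading (phase φ = -90.0°).

PF = 0.0007251 (leading, φ = -90.0°)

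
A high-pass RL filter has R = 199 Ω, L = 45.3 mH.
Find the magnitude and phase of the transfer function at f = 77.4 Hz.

Step 1 — Angular frequency: ω = 2π·77.4 = 486.3 rad/s.
Step 2 — Transfer function: H(jω) = jωL/(R + jωL).
Step 3 — Numerator jωL = j·22.03; denominator R + jωL = 199 + j22.03.
Step 4 — H = 0.01211 + j0.1094.
Step 5 — Magnitude: |H| = 0.11 (-19.2 dB); phase: φ = 83.7°.

|H| = 0.11 (-19.2 dB), φ = 83.7°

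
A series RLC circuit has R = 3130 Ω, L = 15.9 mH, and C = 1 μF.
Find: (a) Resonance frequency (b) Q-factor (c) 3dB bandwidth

Step 1 — Resonance: ω₀ = 1/√(LC) = 1/√(0.0159·1e-06) = 7931 rad/s.
Step 2 — f₀ = ω₀/(2π) = 1262 Hz.
Step 3 — Series Q: Q = ω₀L/R = 7931·0.0159/3130 = 0.04029.
Step 4 — Bandwidth: Δω = ω₀/Q = 1.969e+05 rad/s; BW = Δω/(2π) = 3.133e+04 Hz.

(a) f₀ = 1262 Hz  (b) Q = 0.04029  (c) BW = 3.133e+04 Hz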